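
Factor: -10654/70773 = -1*2^1*3^(-1)*7^1*31^(-1) = -14/93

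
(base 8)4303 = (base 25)3ei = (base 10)2243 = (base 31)2ab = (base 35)1t3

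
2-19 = -17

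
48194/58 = 24097/29 ≈ 830.93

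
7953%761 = 343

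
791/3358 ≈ 0.236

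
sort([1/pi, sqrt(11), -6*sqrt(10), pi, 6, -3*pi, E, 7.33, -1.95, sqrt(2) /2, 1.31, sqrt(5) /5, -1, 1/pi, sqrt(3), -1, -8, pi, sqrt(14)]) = [-6*sqrt(10), -3*pi, -8, -1.95, -1, -1, 1/pi, 1/pi, sqrt(5) /5, sqrt(2) /2, 1.31, sqrt(3), E, pi, pi, sqrt(11), sqrt(14), 6, 7.33]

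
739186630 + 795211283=1534397913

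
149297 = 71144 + 78153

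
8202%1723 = 1310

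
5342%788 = 614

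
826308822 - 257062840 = 569245982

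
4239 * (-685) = -2903715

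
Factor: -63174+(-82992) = -1 * 2^1 * 3^1 * 17^1 * 1433^1 = -146166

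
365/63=5+50/63 ≈ 5.79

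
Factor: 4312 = 2^3 * 7^2 * 11^1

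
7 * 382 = 2674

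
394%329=65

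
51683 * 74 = 3824542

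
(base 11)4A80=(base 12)39BA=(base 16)19DE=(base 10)6622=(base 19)I6A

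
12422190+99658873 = 112081063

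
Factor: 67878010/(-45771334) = -1*5^1*7^(-1)*23^(-1)*41^(-1)*3467^(-1)*6787801^1 = -33939005/22885667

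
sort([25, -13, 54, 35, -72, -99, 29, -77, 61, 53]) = [-99, -77, -72, -13, 25, 29, 35, 53, 54, 61]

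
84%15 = 9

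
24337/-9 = -2704-1/9 ≈ -2704.11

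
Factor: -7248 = -1 * 2^4 * 3^1 * 151^1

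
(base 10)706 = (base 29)oa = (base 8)1302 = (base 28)p6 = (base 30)ng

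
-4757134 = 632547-5389681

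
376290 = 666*565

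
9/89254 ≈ 0.000101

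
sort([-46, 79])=[-46, 79]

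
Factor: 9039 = 3^1 * 23^1 * 131^1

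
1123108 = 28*40111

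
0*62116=0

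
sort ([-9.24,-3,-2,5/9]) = [-9.24,-3,-2,5/9]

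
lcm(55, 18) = 990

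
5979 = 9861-3882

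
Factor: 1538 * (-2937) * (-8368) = 2^5 * 3^1 * 11^1 * 89^1 * 523^1 * 769^1 = 37799143008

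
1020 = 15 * 68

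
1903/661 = 2 + 581/661 ≈ 2.88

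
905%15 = 5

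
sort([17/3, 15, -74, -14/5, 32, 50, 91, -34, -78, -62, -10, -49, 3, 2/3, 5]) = [-78, -74, -62, -49, -34, -10, -14/5, 2/3, 3, 5, 17/3, 15, 32, 50, 91]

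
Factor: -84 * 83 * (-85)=2^2 * 3^1 * 5^1 * 7^1 * 17^1 * 83^1=592620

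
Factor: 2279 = 43^1*53^1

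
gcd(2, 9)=1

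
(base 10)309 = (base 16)135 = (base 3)102110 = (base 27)bc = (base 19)g5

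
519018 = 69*7522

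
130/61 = 2 + 8/61 ≈ 2.13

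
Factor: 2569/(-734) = -1 * 2^(-1) * 7^1 = -7/2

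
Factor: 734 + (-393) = 11^1 * 31^1 = 341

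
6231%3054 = 123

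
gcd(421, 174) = 1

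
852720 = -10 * (-85272)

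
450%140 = 30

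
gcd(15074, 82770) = 2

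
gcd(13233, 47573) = 1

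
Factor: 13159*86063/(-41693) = -1*89^1*173^(-1)*241^(-1)*967^1*13159^1 = -1132503017/41693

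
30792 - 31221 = -429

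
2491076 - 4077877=-1586801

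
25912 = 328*79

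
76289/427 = 178+283/427 ≈ 178.66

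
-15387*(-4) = 61548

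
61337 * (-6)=-368022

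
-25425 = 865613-891038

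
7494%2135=1089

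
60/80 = 3/4 = 0.75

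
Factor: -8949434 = -1*2^1*13^1*344209^1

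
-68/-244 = 17/61 ≈ 0.279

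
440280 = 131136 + 309144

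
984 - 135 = 849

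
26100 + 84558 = 110658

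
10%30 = 10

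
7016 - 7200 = -184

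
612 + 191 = 803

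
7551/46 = 164 + 7/46 ≈ 164.15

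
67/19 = 3+10/19 ≈ 3.53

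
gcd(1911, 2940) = 147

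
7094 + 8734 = 15828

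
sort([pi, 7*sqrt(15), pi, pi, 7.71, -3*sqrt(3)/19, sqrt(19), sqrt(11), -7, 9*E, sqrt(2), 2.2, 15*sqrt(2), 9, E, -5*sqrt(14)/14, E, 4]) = [-7, -5*sqrt(14)/14, -3*sqrt(3)/19, sqrt(2), 2.2, E, E, pi, pi, pi, sqrt(11), 4, sqrt(19), 7.71, 9, 15*sqrt(2), 9*E, 7*sqrt(15)]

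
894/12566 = 447/6283 ≈ 0.0711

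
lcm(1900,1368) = 34200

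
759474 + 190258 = 949732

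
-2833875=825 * (-3435)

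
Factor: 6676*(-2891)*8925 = -1*2^2*3^1*5^2*7^3*17^1*59^1*1669^1 = -172255320300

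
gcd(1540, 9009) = 77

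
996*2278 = 2268888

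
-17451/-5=3490 + 1/5=3490.20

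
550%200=150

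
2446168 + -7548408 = -5102240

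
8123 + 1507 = 9630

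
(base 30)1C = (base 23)1J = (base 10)42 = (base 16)2A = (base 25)1H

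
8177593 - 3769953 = 4407640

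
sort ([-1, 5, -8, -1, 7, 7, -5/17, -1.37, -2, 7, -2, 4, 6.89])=[-8, -2, -2, -1.37, -1, -1, -5/17, 4, 5, 6.89, 7, 7, 7]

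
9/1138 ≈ 0.00791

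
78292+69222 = 147514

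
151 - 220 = -69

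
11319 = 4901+6418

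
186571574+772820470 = 959392044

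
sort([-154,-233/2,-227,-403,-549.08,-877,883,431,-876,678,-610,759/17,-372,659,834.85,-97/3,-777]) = [-877,-876,-777,-610,-549.08,-403,-372,-227,-154,-233/2,-97/3,759/17,431,659,678,834.85,883]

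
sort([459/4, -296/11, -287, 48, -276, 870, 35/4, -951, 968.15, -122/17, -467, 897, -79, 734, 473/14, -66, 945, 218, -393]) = [-951, -467, -393, -287, -276, -79, -66, -296/11, -122/17, 35/4, 473/14, 48, 459/4, 218, 734, 870, 897, 945, 968.15]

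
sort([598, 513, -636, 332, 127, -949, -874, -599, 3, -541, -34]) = [-949, -874, -636, -599, -541, -34, 3, 127, 332, 513, 598]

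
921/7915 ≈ 0.116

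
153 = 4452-4299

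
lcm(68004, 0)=0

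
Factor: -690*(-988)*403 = 2^3*3^1*5^1*13^2*19^1*23^1*31^1 = 274733160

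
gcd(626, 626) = 626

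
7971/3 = 2657 = 2657.00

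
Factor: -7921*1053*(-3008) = 2^6*3^4*13^1*47^1*89^2 = 25089165504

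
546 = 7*78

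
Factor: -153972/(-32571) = 2^2*11^(-1)*13^1 = 52/11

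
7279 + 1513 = 8792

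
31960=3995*8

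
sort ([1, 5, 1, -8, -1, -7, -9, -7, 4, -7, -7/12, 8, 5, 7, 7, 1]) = [-9, -8, -7, -7, -7, -1, -7/12, 1, 1, 1, 4, 5, 5, 7, 7, 8]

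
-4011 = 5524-9535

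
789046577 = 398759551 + 390287026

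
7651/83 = 92 + 15/83 ≈ 92.18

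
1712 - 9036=-7324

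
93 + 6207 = 6300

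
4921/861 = 703/123 ≈ 5.72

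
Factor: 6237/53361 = 3^2*7^(-1)*11^(-1) = 9/77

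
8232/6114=1372/1019 ≈ 1.35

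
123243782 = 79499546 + 43744236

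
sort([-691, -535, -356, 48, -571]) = [-691, -571, -535, -356, 48]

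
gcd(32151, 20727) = 21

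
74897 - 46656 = 28241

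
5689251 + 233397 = 5922648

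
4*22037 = 88148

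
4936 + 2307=7243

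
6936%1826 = 1458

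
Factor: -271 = -1*271^1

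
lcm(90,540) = 540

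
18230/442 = 41 + 54/221 ≈ 41.24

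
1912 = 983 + 929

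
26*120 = 3120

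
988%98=8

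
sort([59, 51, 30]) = [30, 51, 59]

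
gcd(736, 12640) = 32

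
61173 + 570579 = 631752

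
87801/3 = 29267 = 29267.00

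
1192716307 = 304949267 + 887767040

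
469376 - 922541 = -453165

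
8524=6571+1953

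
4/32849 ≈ 0.000122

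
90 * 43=3870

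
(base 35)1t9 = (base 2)100011001001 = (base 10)2249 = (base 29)2jg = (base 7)6362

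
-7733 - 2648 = -10381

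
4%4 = 0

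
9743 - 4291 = 5452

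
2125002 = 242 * 8781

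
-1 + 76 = 75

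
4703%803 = 688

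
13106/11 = 1191 + 5/11 ≈ 1191.45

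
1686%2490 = 1686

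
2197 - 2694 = -497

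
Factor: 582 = 2^1*3^1*97^1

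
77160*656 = 50616960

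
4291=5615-1324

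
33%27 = 6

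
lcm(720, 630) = 5040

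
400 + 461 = 861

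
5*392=1960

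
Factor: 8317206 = 2^1 * 3^2 * 462067^1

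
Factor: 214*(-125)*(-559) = 2^1*5^3*13^1*43^1*107^1 = 14953250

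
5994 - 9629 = -3635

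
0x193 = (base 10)403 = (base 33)c7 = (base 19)124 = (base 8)623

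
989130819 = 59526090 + 929604729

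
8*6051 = 48408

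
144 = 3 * 48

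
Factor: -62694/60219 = -1 * 2^1 * 3^4 * 43^1 * 6691^(-1) = -6966/6691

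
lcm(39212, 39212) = 39212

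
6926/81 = 85 + 41/81 ≈ 85.51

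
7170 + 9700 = 16870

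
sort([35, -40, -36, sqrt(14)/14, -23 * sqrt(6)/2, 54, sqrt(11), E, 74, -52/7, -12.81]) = [-40, -36, -23 * sqrt(6)/2, -12.81, -52/7, sqrt(14)/14, E, sqrt(11), 35, 54, 74]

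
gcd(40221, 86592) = 123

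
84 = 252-168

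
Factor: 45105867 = 3^2*19^2*13883^1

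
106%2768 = 106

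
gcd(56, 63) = 7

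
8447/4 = 2111 + 3/4 = 2111.75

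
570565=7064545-6493980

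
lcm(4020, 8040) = 8040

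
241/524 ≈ 0.460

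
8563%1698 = 73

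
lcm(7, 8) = 56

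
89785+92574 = 182359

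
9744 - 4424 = 5320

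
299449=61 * 4909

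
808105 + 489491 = 1297596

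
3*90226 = 270678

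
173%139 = 34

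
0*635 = 0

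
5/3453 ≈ 0.00145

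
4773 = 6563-1790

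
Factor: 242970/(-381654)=-1 * 3^(-1) * 5^1 * 89^1 * 233^(-1)=-445/699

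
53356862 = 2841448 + 50515414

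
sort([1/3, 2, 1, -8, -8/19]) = [-8, -8/19, 1/3, 1, 2]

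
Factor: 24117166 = 2^1 * 733^1 * 16451^1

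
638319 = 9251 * 69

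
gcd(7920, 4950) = 990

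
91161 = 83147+8014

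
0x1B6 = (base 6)2010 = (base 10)438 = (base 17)18D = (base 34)CU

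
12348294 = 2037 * 6062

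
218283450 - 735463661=-517180211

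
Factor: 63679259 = 7^1 * 43^1 * 211559^1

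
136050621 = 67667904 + 68382717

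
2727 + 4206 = 6933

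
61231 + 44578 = 105809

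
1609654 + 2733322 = 4342976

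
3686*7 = 25802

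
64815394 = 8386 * 7729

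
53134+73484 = 126618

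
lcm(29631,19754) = 59262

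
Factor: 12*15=2^2*3^2*5^1=180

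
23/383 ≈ 0.0601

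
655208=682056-26848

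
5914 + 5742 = 11656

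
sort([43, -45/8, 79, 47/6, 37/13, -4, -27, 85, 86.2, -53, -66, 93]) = [-66, -53, -27, -45/8, -4, 37/13, 47/6, 43, 79, 85, 86.2, 93]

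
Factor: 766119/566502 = 2^(-1)*359^(-1)*971^1 = 971/718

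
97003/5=19400+3/5=19400.60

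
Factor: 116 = 2^2*29^1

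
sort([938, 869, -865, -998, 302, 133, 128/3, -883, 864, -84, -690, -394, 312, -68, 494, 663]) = [-998, -883, -865, -690, -394, -84, -68, 128/3, 133, 302, 312, 494, 663, 864, 869, 938]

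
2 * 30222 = 60444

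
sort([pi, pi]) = [pi, pi]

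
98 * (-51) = -4998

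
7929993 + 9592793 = 17522786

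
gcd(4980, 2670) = 30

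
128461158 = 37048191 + 91412967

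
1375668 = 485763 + 889905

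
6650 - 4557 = 2093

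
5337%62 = 5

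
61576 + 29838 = 91414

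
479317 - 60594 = 418723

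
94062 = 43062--51000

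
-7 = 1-8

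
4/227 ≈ 0.0176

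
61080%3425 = 2855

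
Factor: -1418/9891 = -1*2^1*3^(-2)*7^(-1)*157^(-1)*709^1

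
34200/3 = 11400 = 11400.00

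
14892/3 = 4964 = 4964.00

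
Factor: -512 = -1*2^9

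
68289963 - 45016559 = 23273404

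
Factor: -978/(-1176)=2^(-2) * 7^(-2) * 163^1=163/196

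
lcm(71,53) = 3763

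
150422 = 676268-525846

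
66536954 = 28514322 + 38022632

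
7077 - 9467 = -2390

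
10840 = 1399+9441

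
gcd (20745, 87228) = 9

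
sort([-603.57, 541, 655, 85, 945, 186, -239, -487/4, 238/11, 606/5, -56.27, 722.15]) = [-603.57, -239, -487/4, -56.27, 238/11, 85, 606/5, 186, 541, 655, 722.15, 945]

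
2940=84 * 35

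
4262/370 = 11 + 96/185 ≈ 11.52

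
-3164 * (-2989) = 9457196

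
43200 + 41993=85193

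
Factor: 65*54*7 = 2^1*3^3*5^1*7^1*13^1 = 24570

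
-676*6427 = -4344652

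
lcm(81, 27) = 81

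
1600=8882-7282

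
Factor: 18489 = 3^1*6163^1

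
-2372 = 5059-7431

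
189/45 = 21/5 = 4.20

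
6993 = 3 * 2331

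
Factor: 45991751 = 13^1 * 3537827^1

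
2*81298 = 162596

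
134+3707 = 3841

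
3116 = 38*82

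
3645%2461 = 1184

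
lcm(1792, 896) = 1792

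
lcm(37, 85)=3145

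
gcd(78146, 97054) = 2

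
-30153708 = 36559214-66712922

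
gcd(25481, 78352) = 83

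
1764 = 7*252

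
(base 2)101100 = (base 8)54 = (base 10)44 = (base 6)112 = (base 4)230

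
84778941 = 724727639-639948698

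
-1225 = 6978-8203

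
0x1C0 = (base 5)3243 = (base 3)121121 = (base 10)448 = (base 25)HN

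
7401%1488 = 1449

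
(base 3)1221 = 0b110100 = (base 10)52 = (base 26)20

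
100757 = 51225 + 49532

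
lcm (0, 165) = 0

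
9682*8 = 77456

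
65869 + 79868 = 145737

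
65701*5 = 328505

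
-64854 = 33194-98048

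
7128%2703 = 1722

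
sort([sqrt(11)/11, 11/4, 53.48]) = [sqrt(11)/11, 11/4, 53.48]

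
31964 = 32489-525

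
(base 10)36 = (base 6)100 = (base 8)44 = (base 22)1e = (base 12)30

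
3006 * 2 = 6012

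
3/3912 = 1/1304 ≈ 0.000767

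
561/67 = 8 + 25/67 ≈ 8.37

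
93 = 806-713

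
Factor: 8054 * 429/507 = 2^1 * 11^1 * 13^(-1) * 4027^1 = 88594/13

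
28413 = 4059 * 7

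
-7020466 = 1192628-8213094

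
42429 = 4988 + 37441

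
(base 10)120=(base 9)143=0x78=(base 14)88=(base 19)66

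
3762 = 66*57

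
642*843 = 541206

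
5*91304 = 456520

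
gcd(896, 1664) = 128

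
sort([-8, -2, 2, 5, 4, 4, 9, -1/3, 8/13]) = [-8, -2, -1/3, 8/13, 2, 4, 4, 5, 9]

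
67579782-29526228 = 38053554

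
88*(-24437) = -2150456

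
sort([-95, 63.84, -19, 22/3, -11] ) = [-95, -19, -11, 22/3, 63.84] 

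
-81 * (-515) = 41715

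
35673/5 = 7134 + 3/5 = 7134.60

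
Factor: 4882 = 2^1*2441^1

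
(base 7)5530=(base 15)8c1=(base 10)1981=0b11110111101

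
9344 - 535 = 8809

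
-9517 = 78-9595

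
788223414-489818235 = 298405179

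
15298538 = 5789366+9509172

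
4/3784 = 1/946 ≈ 0.00106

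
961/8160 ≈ 0.118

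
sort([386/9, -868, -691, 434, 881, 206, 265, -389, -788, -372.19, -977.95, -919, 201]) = [-977.95, -919, -868, -788, -691, -389, -372.19, 386/9, 201, 206, 265, 434, 881]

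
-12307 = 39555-51862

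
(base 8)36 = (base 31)u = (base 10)30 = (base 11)28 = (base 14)22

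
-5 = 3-8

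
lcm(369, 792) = 32472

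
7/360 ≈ 0.0194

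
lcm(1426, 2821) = 129766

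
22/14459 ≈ 0.00152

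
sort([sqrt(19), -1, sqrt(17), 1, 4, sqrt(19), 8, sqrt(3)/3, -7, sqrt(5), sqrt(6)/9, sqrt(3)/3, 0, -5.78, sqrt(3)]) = [-7, -5.78, -1, 0, sqrt(6)/9, sqrt(3)/3, sqrt(3)/3, 1, sqrt(3), sqrt(5), 4, sqrt(17), sqrt(19), sqrt(19), 8]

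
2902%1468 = 1434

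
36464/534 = 68+76/267 ≈ 68.28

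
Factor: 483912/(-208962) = -1*2^2*11^1*19^(-1) = -44/19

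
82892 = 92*901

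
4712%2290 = 132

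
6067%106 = 25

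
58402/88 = 663 + 29/44 ≈ 663.66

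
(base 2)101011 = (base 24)1j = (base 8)53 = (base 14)31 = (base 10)43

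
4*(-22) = -88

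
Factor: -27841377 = -1 * 3^1 * 53^1 * 175103^1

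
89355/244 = 366 + 51/244 ≈ 366.21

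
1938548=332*5839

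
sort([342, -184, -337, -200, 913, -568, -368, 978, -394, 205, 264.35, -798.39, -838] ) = [-838, -798.39, -568, -394, -368, -337, -200, -184, 205, 264.35, 342, 913, 978] 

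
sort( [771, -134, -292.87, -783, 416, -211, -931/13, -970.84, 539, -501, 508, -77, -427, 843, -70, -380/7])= [-970.84, -783, -501, -427, -292.87, -211, -134, -77, -931/13, -70, -380/7, 416, 508, 539, 771, 843]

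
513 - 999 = -486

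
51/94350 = 1/1850 ≈ 0.000541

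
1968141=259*7599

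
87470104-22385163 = 65084941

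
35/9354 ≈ 0.00374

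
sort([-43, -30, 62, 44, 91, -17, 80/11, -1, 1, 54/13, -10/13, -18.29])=[-43, -30, -18.29, -17, -1, -10/13, 1, 54/13, 80/11, 44, 62, 91]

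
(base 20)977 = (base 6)25203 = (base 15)119c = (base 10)3747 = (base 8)7243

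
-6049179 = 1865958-7915137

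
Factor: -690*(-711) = 2^1*3^3*5^1*23^1*79^1 = 490590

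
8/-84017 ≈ -0.0000952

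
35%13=9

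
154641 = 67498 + 87143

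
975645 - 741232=234413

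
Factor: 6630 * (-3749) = -1 * 2^1 * 3^1 * 5^1 * 13^1 * 17^1 * 23^1 * 163^1 = -24855870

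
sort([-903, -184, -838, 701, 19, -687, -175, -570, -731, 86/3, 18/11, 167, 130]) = [-903, -838, -731, -687, -570, -184, -175, 18/11, 19, 86/3, 130, 167, 701]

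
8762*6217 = 54473354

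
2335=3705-1370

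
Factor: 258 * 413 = 2^1 * 3^1 * 7^1 * 43^1 * 59^1 = 106554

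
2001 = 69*29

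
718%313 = 92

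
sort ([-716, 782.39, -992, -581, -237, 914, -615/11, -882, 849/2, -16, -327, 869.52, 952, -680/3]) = [-992, -882, -716, -581, -327, -237, -680/3, -615/11, -16, 849/2, 782.39, 869.52, 914, 952]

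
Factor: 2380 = 2^2 * 5^1 * 7^1 * 17^1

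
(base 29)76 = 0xd1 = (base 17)c5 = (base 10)209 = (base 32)6h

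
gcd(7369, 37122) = 1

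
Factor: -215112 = -1*2^3*3^1*8963^1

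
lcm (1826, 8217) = 16434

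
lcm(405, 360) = 3240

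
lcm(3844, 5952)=184512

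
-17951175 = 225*(-79783) 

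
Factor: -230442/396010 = -1*3^1*5^(-1)*193^1*199^(-1) = -579/995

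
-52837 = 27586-80423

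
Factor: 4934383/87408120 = 2^(-3)*3^(-1)*5^(-1)*61^(-1)*11941^(-1)*4934383^1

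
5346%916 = 766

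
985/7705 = 197/1541 ≈ 0.128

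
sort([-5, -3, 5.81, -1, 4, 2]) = [-5, -3, -1, 2, 4, 5.81]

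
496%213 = 70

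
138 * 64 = 8832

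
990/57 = 330/19 ≈ 17.37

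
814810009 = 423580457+391229552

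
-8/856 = -1/107 ≈ -0.00935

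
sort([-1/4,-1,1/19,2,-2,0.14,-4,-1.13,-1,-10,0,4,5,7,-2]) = [-10,-4,-2,-2,-1.13,-1,-1,-1/4,0,1/19,0.14,2,4,5,7]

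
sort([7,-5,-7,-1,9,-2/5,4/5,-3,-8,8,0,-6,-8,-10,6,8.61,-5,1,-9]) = [-10,-9,-8,-8,-7,-6,-5,-5,-3,-1,-2/5,0,4/5,1,6,7,8,8.61,9]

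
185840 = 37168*5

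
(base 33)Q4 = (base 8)1536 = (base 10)862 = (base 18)2BG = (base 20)232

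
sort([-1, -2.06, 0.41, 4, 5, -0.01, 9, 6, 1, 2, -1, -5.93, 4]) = [-5.93, -2.06, -1, -1, -0.01, 0.41, 1, 2, 4, 4, 5, 6, 9]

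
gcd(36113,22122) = 1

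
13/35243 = 1/2711 ≈ 0.000369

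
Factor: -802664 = -1 * 2^3 * 100333^1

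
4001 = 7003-3002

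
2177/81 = 26+71/81 ≈ 26.88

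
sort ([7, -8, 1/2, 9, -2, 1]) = [-8, -2, 1/2, 1, 7, 9]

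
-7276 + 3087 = -4189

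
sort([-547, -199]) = [-547, -199]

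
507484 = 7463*68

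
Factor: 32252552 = 2^3 * 877^1 * 4597^1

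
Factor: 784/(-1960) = -1 * 2^1 * 5^(-1) = -2/5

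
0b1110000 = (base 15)77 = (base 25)4c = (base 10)112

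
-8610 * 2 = -17220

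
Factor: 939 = 3^1*313^1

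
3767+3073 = 6840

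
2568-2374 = 194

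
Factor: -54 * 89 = -1 * 2^1 * 3^3 * 89^1 = -4806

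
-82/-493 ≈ 0.166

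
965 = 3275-2310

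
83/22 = 3 + 17/22 ≈ 3.77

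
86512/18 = 43256/9≈4806.22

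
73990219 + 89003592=162993811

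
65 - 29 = 36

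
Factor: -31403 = -1*31^1*1013^1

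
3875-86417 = -82542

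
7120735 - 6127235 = 993500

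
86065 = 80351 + 5714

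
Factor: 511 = 7^1*73^1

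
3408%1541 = 326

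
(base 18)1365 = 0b1101100000101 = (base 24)c05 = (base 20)h5h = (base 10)6917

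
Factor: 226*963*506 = 2^2*3^2*11^1*23^1*107^1*113^1 = 110124828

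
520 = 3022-2502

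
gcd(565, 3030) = 5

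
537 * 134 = 71958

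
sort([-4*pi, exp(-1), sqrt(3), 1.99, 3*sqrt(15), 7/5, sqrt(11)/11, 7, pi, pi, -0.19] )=[-4*pi, -0.19, sqrt(11)/11, exp(-1), 7/5, sqrt(3), 1.99, pi, pi, 7, 3*sqrt(15)] 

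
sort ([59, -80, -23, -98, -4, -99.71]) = [-99.71, -98, -80, -23, -4, 59]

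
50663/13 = 3897 + 2/13 ≈ 3897.15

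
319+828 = 1147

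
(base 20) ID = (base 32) BL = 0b101110101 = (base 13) 229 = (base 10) 373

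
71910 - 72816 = -906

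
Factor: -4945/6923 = -1 * 5^1 * 7^(-1) = -5/7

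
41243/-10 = -4124 - 3/10 = -4124.30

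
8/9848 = 1/1231 ≈ 0.000812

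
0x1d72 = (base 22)fce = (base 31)7q5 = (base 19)11ge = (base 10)7538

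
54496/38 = 1434+2/19 ≈ 1434.11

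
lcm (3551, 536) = 28408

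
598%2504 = 598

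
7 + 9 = 16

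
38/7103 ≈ 0.00535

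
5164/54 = 95 + 17/27 ≈ 95.63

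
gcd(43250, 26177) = 1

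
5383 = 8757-3374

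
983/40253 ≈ 0.0244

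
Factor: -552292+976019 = 423727^1 = 423727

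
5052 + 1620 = 6672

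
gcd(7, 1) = 1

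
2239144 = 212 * 10562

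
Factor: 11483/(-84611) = -1 * 211^(-1) * 401^(-1) * 11483^1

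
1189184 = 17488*68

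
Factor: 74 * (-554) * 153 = -1 * 2^2 * 3^2 * 17^1 * 37^1 * 277^1 = -6272388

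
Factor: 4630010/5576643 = 2^1*3^(-2)*5^1*7^2*11^1*257^(-1)*859^1*2411^(-1)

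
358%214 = 144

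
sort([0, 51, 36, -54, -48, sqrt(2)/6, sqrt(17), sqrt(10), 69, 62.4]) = [-54, -48, 0, sqrt(2)/6, sqrt(10), sqrt(17), 36, 51, 62.4, 69]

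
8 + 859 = 867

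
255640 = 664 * 385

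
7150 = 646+6504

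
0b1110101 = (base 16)75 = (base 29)41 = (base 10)117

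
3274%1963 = 1311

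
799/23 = 34 + 17/23 ≈ 34.74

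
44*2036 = 89584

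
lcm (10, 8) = 40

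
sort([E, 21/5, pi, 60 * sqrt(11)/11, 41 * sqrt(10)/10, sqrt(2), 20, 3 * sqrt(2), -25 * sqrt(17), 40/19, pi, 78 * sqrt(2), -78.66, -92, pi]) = [-25 * sqrt(17), -92, -78.66, sqrt(2), 40/19, E, pi, pi, pi, 21/5, 3 * sqrt(2), 41 * sqrt(10)/10, 60 * sqrt(11)/11, 20, 78 * sqrt(2)]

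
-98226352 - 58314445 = -156540797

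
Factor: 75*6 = 2^1*3^2*5^2 = 450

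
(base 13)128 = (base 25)83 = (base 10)203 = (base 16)cb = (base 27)7e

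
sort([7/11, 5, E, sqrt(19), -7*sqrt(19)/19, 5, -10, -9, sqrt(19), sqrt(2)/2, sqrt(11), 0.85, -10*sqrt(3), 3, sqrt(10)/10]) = [-10*sqrt(3), -10, -9, -7*sqrt(19)/19, sqrt(10)/10, 7/11, sqrt(2)/2, 0.85, E, 3, sqrt(11), sqrt(19), sqrt(19), 5, 5]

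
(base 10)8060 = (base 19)1364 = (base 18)16fe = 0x1f7c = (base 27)b1e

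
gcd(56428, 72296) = 4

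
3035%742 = 67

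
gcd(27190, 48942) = 5438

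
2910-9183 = -6273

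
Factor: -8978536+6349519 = -1 * 3^5 * 31^1 * 349^1 = -2629017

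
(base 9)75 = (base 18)3e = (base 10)68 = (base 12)58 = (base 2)1000100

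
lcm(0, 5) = 0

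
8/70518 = 4/35259 ≈ 0.000113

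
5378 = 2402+2976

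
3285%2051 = 1234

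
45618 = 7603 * 6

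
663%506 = 157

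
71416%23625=541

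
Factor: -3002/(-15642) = 3^(-2) * 11^(-1) * 19^1 = 19/99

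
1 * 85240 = 85240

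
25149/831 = 8383/277 ≈ 30.26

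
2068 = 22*94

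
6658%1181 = 753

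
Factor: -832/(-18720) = 2^1 * 3^(-2) * 5^(-1) = 2/45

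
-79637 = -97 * 821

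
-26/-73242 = 1/2817 ≈ 0.000355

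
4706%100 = 6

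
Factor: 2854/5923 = 2^1*1427^1*5923^ (-1)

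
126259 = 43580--82679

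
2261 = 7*323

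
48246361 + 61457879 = 109704240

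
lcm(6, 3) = 6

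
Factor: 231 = 3^1*7^1*11^1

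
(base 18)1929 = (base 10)8793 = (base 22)i3f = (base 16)2259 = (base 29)ad6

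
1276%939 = 337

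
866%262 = 80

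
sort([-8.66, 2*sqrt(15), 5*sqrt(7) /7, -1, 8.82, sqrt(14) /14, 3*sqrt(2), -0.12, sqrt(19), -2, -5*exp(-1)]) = [-8.66, -2, -5*exp(-1), -1, -0.12, sqrt(14) /14, 5*sqrt(7) /7, 3*sqrt(2), sqrt(19), 2*sqrt(15), 8.82]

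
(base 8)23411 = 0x2709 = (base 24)h89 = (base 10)9993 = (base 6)114133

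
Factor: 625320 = 2^3*3^4*5^1*193^1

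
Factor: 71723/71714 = 2^(-1) * 17^1 * 23^(-1) * 1559^(-1) * 4219^1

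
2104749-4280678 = -2175929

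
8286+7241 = 15527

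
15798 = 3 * 5266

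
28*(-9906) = -277368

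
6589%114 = 91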